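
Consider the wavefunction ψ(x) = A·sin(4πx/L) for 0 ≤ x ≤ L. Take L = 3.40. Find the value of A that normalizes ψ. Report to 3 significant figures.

A ≈ 0.767

We need A² ∫|f|² dx = 1, taking the integral from 0 to L.
Using sin²θ = (1 − cos 2θ)/2, with ψ = A·sin(4πx/L), the integral evaluates to A²·[L/2].
Setting this equal to 1 gives A² = 1/(L/2).
Substituting L = 3.40 gives A² = 0.5882, so A = 0.7670.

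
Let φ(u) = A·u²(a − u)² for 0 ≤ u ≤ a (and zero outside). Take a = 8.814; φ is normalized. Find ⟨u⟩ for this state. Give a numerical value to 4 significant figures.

By definition ⟨u⟩ = ∫ u |φ(u)|² du.
Since the A² factors cancel between numerator and denominator, ⟨u⟩ = a/2.
Putting a = 8.814 gives 4.4070.

⟨u⟩ ≈ 4.407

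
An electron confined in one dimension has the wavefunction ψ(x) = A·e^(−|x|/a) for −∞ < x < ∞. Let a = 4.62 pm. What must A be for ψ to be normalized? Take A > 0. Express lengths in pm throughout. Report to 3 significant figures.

A ≈ 0.465 pm^(-1/2)

The normalization condition is ∫|ψ|² dx = 1 from −∞ to ∞.
The integral (without the A² prefactor) comes out to a.
So A² = (a)^(−1).
With a = 4.62: A² = 0.2165 and A = 0.4652.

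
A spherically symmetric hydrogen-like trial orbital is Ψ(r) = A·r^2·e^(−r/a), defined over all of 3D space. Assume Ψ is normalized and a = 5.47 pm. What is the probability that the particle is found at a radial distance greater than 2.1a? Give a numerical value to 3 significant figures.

P ≈ 0.867

Integrate the radial probability density 4πr²|Ψ|² over r > 2.1a.
The full normalization integral is A²·[45·π·a^7/2] = 1, fixing A².
In terms of u = r/a (A², 4π and the length scale all cancel between numerator and denominator), P = [∫_{2.1}^{∞} u^6·e^(-2·u) du] / [∫_{0}^{∞} u^6·e^(-2·u) du].
With ∫ u^6·e^(-2·u) du = -(4·u^6 + 12·u^5 + 30·u^4 + 60·u^3 + 90·u^2 + 90·u + 45)·e^(-2·u)/8 + C, the region integral is ≈ 4.8795 and the full one is 45/8.
The region integral divided by the full integral gives P = 0.8675.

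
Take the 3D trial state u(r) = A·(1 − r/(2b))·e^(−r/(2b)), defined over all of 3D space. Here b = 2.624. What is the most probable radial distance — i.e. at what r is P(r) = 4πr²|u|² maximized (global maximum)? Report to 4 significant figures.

r ≈ 13.74

Differentiate P(r) = 4πr²|u|² with respect to r and set to zero.
This gives r = b·(√(5) + 3).
With b = 2.624, the most probable radial distance is 13.739.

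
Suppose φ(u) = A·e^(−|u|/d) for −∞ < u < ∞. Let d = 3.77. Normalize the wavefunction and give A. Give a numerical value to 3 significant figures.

A ≈ 0.515

Normalization requires ∫|φ|² du = 1, integrated from −∞ to ∞.
The integral (without the A² prefactor) comes out to d.
Hence A² = 1/[d].
Plugging in d = 3.77 yields A = 0.5150.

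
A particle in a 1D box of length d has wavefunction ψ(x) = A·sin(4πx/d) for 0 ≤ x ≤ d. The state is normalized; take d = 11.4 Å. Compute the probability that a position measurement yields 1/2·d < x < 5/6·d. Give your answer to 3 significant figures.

P ≈ 0.299

P = ∫_{1/2·d}^{5/6·d} |ψ(x)|² dx.
Since A² = 1/(d/2), this is the region integral divided by the full normalization integral.
In terms of u = x/d (A² and the length scale cancel between numerator and denominator), P = [∫_{1/2}^{5/6} sin(4·π·u)^2 du] / [∫_{0}^{1} sin(4·π·u)^2 du].
With ∫ sin(4·π·u)^2 du = u/2 - sin(4·π·u)·cos(4·π·u)/(8·π) + C, the region integral is -√(3)/(32·π) + 1/6 and the full one is 1/2.
Evaluating gives P = (-√(3)/16 + π/3)/π.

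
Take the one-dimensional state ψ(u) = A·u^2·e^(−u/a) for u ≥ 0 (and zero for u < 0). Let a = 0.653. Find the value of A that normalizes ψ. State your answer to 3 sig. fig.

Normalization requires ∫|ψ|² du = 1, integrated from 0 to ∞.
With ∫₀^∞ u^4 e^(−αu) du = 4!/α^5, with ψ = A·u^2·e^(−u/a), the integral evaluates to A²·[3·a^5/4].
So A² = (3·a^5/4)^(−1).
Plugging in a = 0.653 yields A = 3.351.

A ≈ 3.35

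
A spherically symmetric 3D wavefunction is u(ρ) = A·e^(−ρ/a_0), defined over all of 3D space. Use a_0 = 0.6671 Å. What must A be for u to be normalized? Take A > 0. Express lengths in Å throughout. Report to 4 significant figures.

A ≈ 1.035 Å^(-3/2)

The normalization condition is ∫|u|² 4πρ² dρ = 1 from 0 to ∞.
(Spherical symmetry: dV = 4πρ² dρ.)
With u = A·e^(−ρ/a_0), the integral evaluates to A²·[π·a_0^3].
Setting this equal to 1 gives A² = 1/(π·a_0^3).
Substituting a_0 = 0.6671 gives A² = 1.0722, so A = 1.0355.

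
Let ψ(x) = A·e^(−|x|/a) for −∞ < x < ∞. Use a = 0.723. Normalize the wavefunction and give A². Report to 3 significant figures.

A^2 ≈ 1.38

Require ∫ |ψ|² dx = 1 over the whole domain.
Carrying out the integral gives A² · a.
Setting this equal to 1 gives A² = 1/(a).
With a = 0.723: A² = 1.383 and A = 1.176.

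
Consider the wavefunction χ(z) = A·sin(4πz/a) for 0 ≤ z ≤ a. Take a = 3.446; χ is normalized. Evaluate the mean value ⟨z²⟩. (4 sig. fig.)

⟨z^2⟩ ≈ 3.921

The expectation value is the |χ|²-weighted average of z^2: ∫ z^2|χ|² dz.
Evaluating both integrals, ⟨z²⟩ = -a^2/(32·π^2) + a^2/3.
Putting a = 3.446 gives 3.9207.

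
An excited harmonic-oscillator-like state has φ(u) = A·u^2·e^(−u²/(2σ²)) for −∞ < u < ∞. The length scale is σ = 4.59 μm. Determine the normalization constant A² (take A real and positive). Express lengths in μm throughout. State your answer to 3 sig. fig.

Require ∫ |φ|² du = 1 over the whole domain.
Differentiating ∫e^(−αu²) du = √(π/α) under α to get the higher moments, the integral (without the A² prefactor) comes out to 3·√(π)·σ^5/4.
Setting this equal to 1 gives A² = 1/(3·√(π)·σ^5/4).
Plugging in σ = 4.59 yields A = 0.01922.

A^2 ≈ 0.000369 μm^(-5)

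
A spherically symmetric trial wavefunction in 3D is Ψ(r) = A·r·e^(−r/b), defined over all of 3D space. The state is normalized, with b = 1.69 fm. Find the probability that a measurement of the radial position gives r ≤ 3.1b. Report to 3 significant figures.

P ≈ 0.741

P = ∫ |Ψ|² 4πr² dr over r ≤ 3.1b.
A² is fixed by ∫₀^∞ 4πr²|Ψ|² dr = 1, i.e. A² = (3·π·b^5)^(−1).
In terms of u = r/b (A², 4π and the length scale all cancel between numerator and denominator), P = [∫_{0}^{3.1} u^4·e^(-2·u) du] / [∫_{0}^{∞} u^4·e^(-2·u) du].
An antiderivative of u^4·e^(-2·u) is -(u^4/2 + u^3 + 3·u^2/2 + 3·u/2 + 3/4)·e^(-2·u); evaluating from 0 to 3.1 gives ≈ 0.55562, while the full integral is 3/4.
Taking the ratio yields P = 0.7408.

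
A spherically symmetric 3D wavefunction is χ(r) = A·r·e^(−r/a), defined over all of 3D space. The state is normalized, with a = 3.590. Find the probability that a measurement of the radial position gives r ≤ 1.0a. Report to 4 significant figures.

P = ∫ |χ|² 4πr² dr over r ≤ 1.0a.
Normalization gives A² = 1/(3·π·a^5).
Let u = r/a; then A², 4π and the length scale all cancel, so P = ∫_{0}^{1.0} u^4·e^(-2·u) du ÷ ∫_{0}^{∞} u^4·e^(-2·u) du.
Using ∫ u^4·e^(-2·u) du = -(u^4/2 + u^3 + 3·u^2/2 + 3·u/2 + 3/4)·e^(-2·u), the numerator is 3/4 - 21·e^(-2)/4 and the denominator is 3/4.
Taking the ratio yields P = 0.052653.

P ≈ 0.05265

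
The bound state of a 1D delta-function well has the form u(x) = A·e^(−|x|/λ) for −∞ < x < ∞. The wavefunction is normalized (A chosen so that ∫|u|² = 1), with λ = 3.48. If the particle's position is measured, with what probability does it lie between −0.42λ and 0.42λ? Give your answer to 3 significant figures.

P ≈ 0.568

|u|² is the probability density, so P = ∫_{−0.42λ}^{0.42λ} |u|² dx.
With A² fixed by ∫|u|² = 1, i.e. A² = (λ)^(−1), substitute and integrate.
Both integrals are even about x = 0, so only the x ≥ 0 halves are needed (the factors of 2 cancel). Let t = x/λ; then A² and the length scale cancel, so P = ∫_{0}^{0.42} e^(-2·t) dt ÷ ∫_{0}^{∞} e^(-2·t) dt.
An antiderivative of e^(-2·t) is -e^(-2·t)/2; evaluating from 0 to 0.42 gives 1/2 - e^(-21/25)/2, while the full integral is 1/2.
The result is P = 0.5683.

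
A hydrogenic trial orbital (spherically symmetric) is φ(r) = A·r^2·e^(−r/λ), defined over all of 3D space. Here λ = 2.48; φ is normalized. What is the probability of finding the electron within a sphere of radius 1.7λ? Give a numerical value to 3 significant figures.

Integrate the radial probability density 4πr²|φ|² over r ≤ 1.7λ.
Normalization gives A² = 1/(45·π·λ^7/2).
Let u = r/λ; then A², 4π and the length scale all cancel, so P = ∫_{0}^{1.7} u^6·e^(-2·u) du ÷ ∫_{0}^{∞} u^6·e^(-2·u) du.
An antiderivative of u^6·e^(-2·u) is -(4·u^6 + 12·u^5 + 30·u^4 + 60·u^3 + 90·u^2 + 90·u + 45)·e^(-2·u)/8; evaluating from 0 to 1.7 gives ≈ 0.32542, while the full integral is 45/8.
The region integral divided by the full integral gives P = 0.05785.

P ≈ 0.0579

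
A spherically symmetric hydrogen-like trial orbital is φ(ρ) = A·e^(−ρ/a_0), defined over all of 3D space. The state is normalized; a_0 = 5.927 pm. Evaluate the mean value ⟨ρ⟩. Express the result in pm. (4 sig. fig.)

⟨ρ⟩ = ∫ ρ |φ|² 4πρ² dρ over the full domain.
Since the A² factors cancel between numerator and denominator, ⟨ρ⟩ = 3·a_0/2.
Putting a_0 = 5.927 gives 8.8905.

⟨ρ⟩ ≈ 8.891 pm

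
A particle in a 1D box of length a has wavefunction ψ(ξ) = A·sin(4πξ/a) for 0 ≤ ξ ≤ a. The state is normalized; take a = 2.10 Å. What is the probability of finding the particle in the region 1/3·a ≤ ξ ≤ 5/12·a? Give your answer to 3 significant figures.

P ≈ 0.152

|ψ|² is the probability density, so P = ∫_{1/3·a}^{5/12·a} |ψ|² dξ.
With A² fixed by ∫|ψ|² = 1, i.e. A² = (a/2)^(−1), substitute and integrate.
Substituting u = ξ/a, A² and the length scale cancel in the ratio: P = ∫_{1/3}^{5/12} sin(4·π·u)^2 du / ∫_{0}^{1} sin(4·π·u)^2 du.
An antiderivative of sin(4·π·u)^2 is u/2 - sin(4·π·u)·cos(4·π·u)/(8·π); evaluating from 1/3 to 5/12 gives √(3)/(16·π) + 1/24, while the full integral is 1/2.
Taking the ratio, P = (√(3)/8 + π/12)/π.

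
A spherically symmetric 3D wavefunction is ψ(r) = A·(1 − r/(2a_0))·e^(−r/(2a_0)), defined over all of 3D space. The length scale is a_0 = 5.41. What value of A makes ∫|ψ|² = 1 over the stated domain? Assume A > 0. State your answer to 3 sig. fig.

The normalization condition is ∫|ψ|² 4πr² dr = 1 from 0 to ∞.
In 3D with spherical symmetry the volume element is 4πr² dr.
∫|ψ|² 4πr² dr = A²·(8·π·a_0^3).
Hence A² = 1/[8·π·a_0^3].
Plugging in a_0 = 5.41 yields A = 0.01585.

A ≈ 0.0159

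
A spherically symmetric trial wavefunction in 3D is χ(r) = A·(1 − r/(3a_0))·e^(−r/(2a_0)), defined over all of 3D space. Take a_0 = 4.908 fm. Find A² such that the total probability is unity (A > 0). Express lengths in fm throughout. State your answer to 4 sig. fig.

A^2 ≈ 0.001010 fm^(-3)

The normalization condition is ∫|χ|² 4πr² dr = 1 from 0 to ∞.
Using ∫₀^∞ rⁿ e^(−αr) dr = n!/αⁿ⁺¹, carrying out the integral gives A² · 8·π·a_0^3/3.
Hence A² = 1/[8·π·a_0^3/3].
Substituting a_0 = 4.908 gives A² = 0.0010096, so A = 0.031775.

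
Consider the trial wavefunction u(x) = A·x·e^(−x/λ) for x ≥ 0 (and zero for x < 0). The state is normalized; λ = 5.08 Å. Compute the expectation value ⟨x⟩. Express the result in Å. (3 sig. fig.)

⟨x⟩ = ∫ x |u|² dx over the full domain.
Recall ∫₀^∞ x^m e^(−x/β) dx = m!·β^(m+1), evaluating both integrals, ⟨x⟩ = 3·λ/2.
With λ = 5.08, ⟨x⟩ = 7.620.

⟨x⟩ ≈ 7.62 Å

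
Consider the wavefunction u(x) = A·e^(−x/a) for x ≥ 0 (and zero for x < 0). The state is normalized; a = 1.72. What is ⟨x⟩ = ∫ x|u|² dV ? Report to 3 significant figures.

⟨x⟩ ≈ 0.860

By definition ⟨x⟩ = ∫ x |u(x)|² dx.
Since the A² factors cancel between numerator and denominator, ⟨x⟩ = a/2.
Putting a = 1.72 gives 0.8600.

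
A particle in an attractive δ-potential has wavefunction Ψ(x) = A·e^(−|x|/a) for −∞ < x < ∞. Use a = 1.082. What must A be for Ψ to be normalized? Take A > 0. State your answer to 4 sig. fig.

A ≈ 0.9614

Normalization requires ∫|Ψ|² dx = 1, integrated from −∞ to ∞.
The integral (without the A² prefactor) comes out to a.
Setting this equal to 1 gives A² = 1/(a).
Plugging in a = 1.082 yields A = 0.96136.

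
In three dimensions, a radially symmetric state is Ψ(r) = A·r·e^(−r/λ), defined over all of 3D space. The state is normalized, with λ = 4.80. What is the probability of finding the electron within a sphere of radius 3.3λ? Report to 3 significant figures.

P ≈ 0.787

With dV = 4πr²dr, the probability is ∫|Ψ|² dV over r ≤ 3.3λ.
The full normalization integral is A²·[3·π·λ^5] = 1, fixing A².
Substituting u = r/λ, A², 4π and the length scale all cancel in the ratio: P = ∫_{0}^{3.3} u^4·e^(-2·u) du / ∫_{0}^{∞} u^4·e^(-2·u) du.
An antiderivative of u^4·e^(-2·u) is -(u^4/2 + u^3 + 3·u^2/2 + 3·u/2 + 3/4)·e^(-2·u); evaluating from 0 to 3.3 gives ≈ 0.59047, while the full integral is 3/4.
The region integral divided by the full integral gives P = 0.7873.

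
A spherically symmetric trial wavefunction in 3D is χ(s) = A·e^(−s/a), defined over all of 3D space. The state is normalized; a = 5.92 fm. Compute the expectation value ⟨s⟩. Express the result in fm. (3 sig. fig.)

⟨s⟩ ≈ 8.88 fm

By definition ⟨s⟩ = ∫ s |χ(s)|² 4πs² ds.
Since the A² factors cancel between numerator and denominator, ⟨s⟩ = 3·a/2.
With a = 5.92, ⟨s⟩ = 8.880.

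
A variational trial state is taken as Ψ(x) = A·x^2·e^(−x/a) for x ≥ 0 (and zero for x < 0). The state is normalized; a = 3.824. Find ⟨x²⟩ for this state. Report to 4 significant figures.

⟨x^2⟩ ≈ 109.7

⟨x²⟩ = ∫ x^2 |Ψ|² dx over the full domain.
The ratio of the moment integral to the normalization integral gives ⟨x²⟩ = 15·a^2/2.
Putting a = 3.824 gives 109.67.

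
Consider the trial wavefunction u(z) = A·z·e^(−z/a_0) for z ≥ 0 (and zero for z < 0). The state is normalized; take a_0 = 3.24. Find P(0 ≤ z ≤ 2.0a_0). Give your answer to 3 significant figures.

P ≈ 0.762

The probability is P = ∫ |u|² dz over [0, 2.0a_0].
Since A² = 1/(a_0^3/4), this is the region integral divided by the full normalization integral.
In terms of t = z/a_0 (A² and the length scale cancel between numerator and denominator), P = [∫_{0}^{2.0} t^2·e^(-2·t) dt] / [∫_{0}^{∞} t^2·e^(-2·t) dt].
Using ∫ t^2·e^(-2·t) dt = -(2·t^2 + 2·t + 1)·e^(-2·t)/4, the numerator is 1/4 - 13·e^(-4)/4 and the denominator is 1/4.
The result is P = 0.7619.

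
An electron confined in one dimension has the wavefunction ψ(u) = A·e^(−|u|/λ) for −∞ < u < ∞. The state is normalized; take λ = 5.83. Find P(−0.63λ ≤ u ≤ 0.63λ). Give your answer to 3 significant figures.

|ψ|² is the probability density, so P = ∫_{−0.63λ}^{0.63λ} |ψ|² du.
The normalization integral ∫|ψ|²du over the whole domain equals λ·A², and A² cancels in the ratio.
Both integrals are even about u = 0, so only the u ≥ 0 halves are needed (the factors of 2 cancel). Substituting t = u/λ, A² and the length scale cancel in the ratio: P = ∫_{0}^{0.63} e^(-2·t) dt / ∫_{0}^{∞} e^(-2·t) dt.
With ∫ e^(-2·t) dt = -e^(-2·t)/2 + C, the region integral is 1/2 - e^(-63/50)/2 and the full one is 1/2.
Taking the ratio, P = 0.7163.

P ≈ 0.716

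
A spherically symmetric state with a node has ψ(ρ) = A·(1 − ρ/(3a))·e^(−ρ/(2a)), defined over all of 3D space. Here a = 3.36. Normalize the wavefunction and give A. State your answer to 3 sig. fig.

The normalization condition is ∫|ψ|² 4πρ² dρ = 1 from 0 to ∞.
(Spherical symmetry: dV = 4πρ² dρ.)
The integral (without the A² prefactor) comes out to 8·π·a^3/3.
With a = 3.36: A² = 0.003147 and A = 0.05610.

A ≈ 0.0561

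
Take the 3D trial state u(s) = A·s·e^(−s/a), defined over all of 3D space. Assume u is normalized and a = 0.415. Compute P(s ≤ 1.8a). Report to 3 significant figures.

P = ∫ |u|² 4πs² ds over s ≤ 1.8a.
Normalization gives A² = 1/(3·π·a^5).
Substituting t = s/a, A², 4π and the length scale all cancel in the ratio: P = ∫_{0}^{1.8} t^4·e^(-2·t) dt / ∫_{0}^{∞} t^4·e^(-2·t) dt.
With ∫ t^4·e^(-2·t) dt = -(t^4/2 + t^3 + 3·t^2/2 + 3·t/2 + 3/4)·e^(-2·t) + C, the region integral is ≈ 0.22017 and the full one is 3/4.
This evaluates to P = 0.2936.

P ≈ 0.294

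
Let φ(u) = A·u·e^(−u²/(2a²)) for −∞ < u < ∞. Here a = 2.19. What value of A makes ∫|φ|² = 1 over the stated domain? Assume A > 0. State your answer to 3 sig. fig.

Normalization requires ∫|φ|² du = 1, integrated from −∞ to ∞.
With φ = A·u·e^(−u²/(2a²)), the integral evaluates to A²·[√(π)·a^3/2].
Plugging in a = 2.19 yields A = 0.3278.

A ≈ 0.328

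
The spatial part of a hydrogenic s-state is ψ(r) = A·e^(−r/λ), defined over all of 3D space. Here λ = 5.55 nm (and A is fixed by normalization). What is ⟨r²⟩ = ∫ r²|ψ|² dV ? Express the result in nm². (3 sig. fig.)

⟨r^2⟩ ≈ 92.4 nm^2

By definition ⟨r²⟩ = ∫ r^2 |ψ(r)|² 4πr² dr.
Recall ∫₀^∞ r^m e^(−r/β) dr = m!·β^(m+1), evaluating both integrals, ⟨r²⟩ = 3·λ^2.
Putting λ = 5.55 gives 92.41.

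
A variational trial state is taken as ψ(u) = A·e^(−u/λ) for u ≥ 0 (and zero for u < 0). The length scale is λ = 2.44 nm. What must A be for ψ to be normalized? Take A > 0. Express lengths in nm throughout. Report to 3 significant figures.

Require ∫ |ψ|² du = 1 over the whole domain.
Recall ∫₀^∞ u^m e^(−u/β) du = m!·β^(m+1), with ψ = A·e^(−u/λ), the integral evaluates to A²·[λ/2].
So A² = (λ/2)^(−1).
With λ = 2.44: A² = 0.8197 and A = 0.9054.

A ≈ 0.905 nm^(-1/2)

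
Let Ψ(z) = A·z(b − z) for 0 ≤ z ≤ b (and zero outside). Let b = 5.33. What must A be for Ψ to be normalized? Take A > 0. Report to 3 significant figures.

A ≈ 0.0835

The normalization condition is ∫|Ψ|² dz = 1 from 0 to b.
Carrying out the integral gives A² · b^5/30.
Plugging in b = 5.33 yields A = 0.08351.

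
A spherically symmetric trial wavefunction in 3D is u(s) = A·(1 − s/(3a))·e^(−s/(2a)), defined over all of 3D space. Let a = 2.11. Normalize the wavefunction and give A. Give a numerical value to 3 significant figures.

The normalization condition is ∫|u|² 4πs² ds = 1 from 0 to ∞.
(Spherical symmetry: dV = 4πs² ds.)
With ∫₀^∞ s^4 e^(−αs) ds = 4!/α^5, carrying out the integral gives A² · 8·π·a^3/3.
Setting this equal to 1 gives A² = 1/(8·π·a^3/3).
Substituting a = 2.11 gives A² = 0.01271, so A = 0.1127.

A ≈ 0.113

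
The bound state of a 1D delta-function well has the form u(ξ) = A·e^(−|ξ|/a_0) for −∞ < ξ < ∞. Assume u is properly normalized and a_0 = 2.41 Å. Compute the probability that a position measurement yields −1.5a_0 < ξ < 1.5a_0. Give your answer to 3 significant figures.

P ≈ 0.950

|u|² is the probability density, so P = ∫_{−1.5a_0}^{1.5a_0} |u|² dξ.
Since A² = 1/(a_0), this is the region integral divided by the full normalization integral.
By symmetry take twice the ξ ≥ 0 contribution in numerator and denominator; the 2's cancel. Let t = ξ/a_0; then A² and the length scale cancel, so P = ∫_{0}^{1.5} e^(-2·t) dt ÷ ∫_{0}^{∞} e^(-2·t) dt.
Using ∫ e^(-2·t) dt = -e^(-2·t)/2, the numerator is 1/2 - e^(-3)/2 and the denominator is 1/2.
The result is P = 0.9502.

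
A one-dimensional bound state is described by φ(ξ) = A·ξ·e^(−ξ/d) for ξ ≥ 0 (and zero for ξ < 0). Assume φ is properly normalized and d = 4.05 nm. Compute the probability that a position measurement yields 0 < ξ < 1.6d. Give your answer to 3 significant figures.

P = ∫_{0}^{1.6d} |φ(ξ)|² dξ.
The normalization integral ∫|φ|²dξ over the whole domain equals d^3/4·A², and A² cancels in the ratio.
In terms of u = ξ/d (A² and the length scale cancel between numerator and denominator), P = [∫_{0}^{1.6} u^2·e^(-2·u) du] / [∫_{0}^{∞} u^2·e^(-2·u) du].
Using ∫ u^2·e^(-2·u) du = -(2·u^2 + 2·u + 1)·e^(-2·u)/4, the numerator is 1/4 - 233·e^(-16/5)/100 and the denominator is 1/4.
Evaluating gives P = 0.6201.

P ≈ 0.620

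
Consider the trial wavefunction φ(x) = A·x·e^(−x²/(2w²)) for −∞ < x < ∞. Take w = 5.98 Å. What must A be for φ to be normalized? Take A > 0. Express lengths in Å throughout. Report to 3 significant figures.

A ≈ 0.0726 Å^(-3/2)

Require ∫ |φ|² dx = 1 over the whole domain.
∫|φ|² dx = A²·(√(π)·w^3/2).
Substituting w = 5.98 gives A² = 0.005277, so A = 0.07264.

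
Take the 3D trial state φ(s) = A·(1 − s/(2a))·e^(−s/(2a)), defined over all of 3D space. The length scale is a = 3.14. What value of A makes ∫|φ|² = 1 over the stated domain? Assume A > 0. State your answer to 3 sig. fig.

We need A² ∫|f|² 4πs² ds = 1, taking the integral from 0 to ∞.
(Spherical symmetry: dV = 4πs² ds.)
With ∫₀^∞ s^4 e^(−αs) ds = 4!/α^5, with φ = A·(1 − s/(2a))·e^(−s/(2a)), the integral evaluates to A²·[8·π·a^3].
Hence A² = 1/[8·π·a^3].
Substituting a = 3.14 gives A² = 0.001285, so A = 0.03585.

A ≈ 0.0358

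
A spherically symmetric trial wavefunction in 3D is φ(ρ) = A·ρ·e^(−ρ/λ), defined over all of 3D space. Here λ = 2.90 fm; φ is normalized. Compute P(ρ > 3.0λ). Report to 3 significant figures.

Integrate the radial probability density 4πρ²|φ|² over ρ > 3.0λ.
Normalization gives A² = 1/(3·π·λ^5).
Let u = ρ/λ; then A², 4π and the length scale all cancel, so P = ∫_{3.0}^{∞} u^4·e^(-2·u) du ÷ ∫_{0}^{∞} u^4·e^(-2·u) du.
Using ∫ u^4·e^(-2·u) du = -(u^4/2 + u^3 + 3·u^2/2 + 3·u/2 + 3/4)·e^(-2·u), the numerator is 345·e^(-6)/4 and the denominator is 3/4.
The region integral divided by the full integral gives P = 0.2851.

P ≈ 0.285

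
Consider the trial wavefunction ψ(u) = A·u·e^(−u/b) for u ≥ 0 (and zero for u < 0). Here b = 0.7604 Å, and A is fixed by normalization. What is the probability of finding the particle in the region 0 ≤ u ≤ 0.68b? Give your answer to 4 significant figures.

P ≈ 0.1569

|ψ|² is the probability density, so P = ∫_{0}^{0.68b} |ψ|² du.
Since A² = 1/(b^3/4), this is the region integral divided by the full normalization integral.
Let t = u/b; then A² and the length scale cancel, so P = ∫_{0}^{0.68} t^2·e^(-2·t) dt ÷ ∫_{0}^{∞} t^2·e^(-2·t) dt.
Using ∫ t^2·e^(-2·t) dt = -(2·t^2 + 2·t + 1)·e^(-2·t)/4, the numerator is 1/4 - 2053·e^(-34/25)/2500 and the denominator is 1/4.
The result is P = 0.15692.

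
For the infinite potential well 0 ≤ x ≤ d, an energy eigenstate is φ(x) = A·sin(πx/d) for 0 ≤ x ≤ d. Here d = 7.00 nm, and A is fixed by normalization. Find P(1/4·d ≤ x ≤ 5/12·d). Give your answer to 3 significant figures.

P ≈ 0.246

The probability is P = ∫ |φ|² dx over [1/4·d, 5/12·d].
With A² fixed by ∫|φ|² = 1, i.e. A² = (d/2)^(−1), substitute and integrate.
In terms of u = x/d (A² and the length scale cancel between numerator and denominator), P = [∫_{1/4}^{5/12} sin(π·u)^2 du] / [∫_{0}^{1} sin(π·u)^2 du].
Using ∫ sin(π·u)^2 du = u/2 - sin(2·π·u)/(4·π), the numerator is 1/(8·π) + 1/12 and the denominator is 1/2.
The result is P = (3 + 2·π)/(12·π).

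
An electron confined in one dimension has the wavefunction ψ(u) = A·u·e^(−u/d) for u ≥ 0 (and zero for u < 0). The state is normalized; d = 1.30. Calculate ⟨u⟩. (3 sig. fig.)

⟨u⟩ = ∫ u |ψ|² du over the full domain.
Recall ∫₀^∞ u^m e^(−u/β) du = m!·β^(m+1), evaluating both integrals, ⟨u⟩ = 3·d/2.
With d = 1.30, ⟨u⟩ = 1.950.

⟨u⟩ ≈ 1.95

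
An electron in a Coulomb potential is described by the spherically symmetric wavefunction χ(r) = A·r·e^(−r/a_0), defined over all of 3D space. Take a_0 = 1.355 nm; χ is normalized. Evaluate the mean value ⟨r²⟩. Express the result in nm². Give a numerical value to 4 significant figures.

⟨r^2⟩ ≈ 13.77 nm^2

The expectation value is the |χ|²-weighted average of r^2: ∫ r^2|χ|² 4πr² dr.
Evaluating both integrals, ⟨r²⟩ = 15·a_0^2/2.
With a_0 = 1.355, ⟨r^2⟩ = 13.770.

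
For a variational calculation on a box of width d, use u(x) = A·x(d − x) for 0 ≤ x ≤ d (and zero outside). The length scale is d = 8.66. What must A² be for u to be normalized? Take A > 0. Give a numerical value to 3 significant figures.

A^2 ≈ 0.000616

Require ∫ |u|² dx = 1 over the whole domain.
Expanding the polynomial and integrating term by term, ∫|u|² dx = A²·(d^5/30).
With d = 8.66: A² = 0.0006159 and A = 0.02482.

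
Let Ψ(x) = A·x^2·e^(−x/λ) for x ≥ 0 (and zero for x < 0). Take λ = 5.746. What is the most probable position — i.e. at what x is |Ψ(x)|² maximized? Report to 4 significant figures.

Set d/dx [|Ψ(x)|²] = 0 and solve for x > 0.
Solving yields x = 2·λ.
With λ = 5.746, the most probable position is 11.492.

x ≈ 11.49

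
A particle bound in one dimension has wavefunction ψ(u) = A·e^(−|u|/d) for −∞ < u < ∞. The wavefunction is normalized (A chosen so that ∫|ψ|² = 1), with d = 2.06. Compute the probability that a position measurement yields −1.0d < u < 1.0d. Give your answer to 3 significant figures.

|ψ|² is the probability density, so P = ∫_{−1.0d}^{1.0d} |ψ|² du.
Since A² = 1/(d), this is the region integral divided by the full normalization integral.
Both integrals are even about u = 0, so only the u ≥ 0 halves are needed (the factors of 2 cancel). Let t = u/d; then A² and the length scale cancel, so P = ∫_{0}^{1.0} e^(-2·t) dt ÷ ∫_{0}^{∞} e^(-2·t) dt.
Using ∫ e^(-2·t) dt = -e^(-2·t)/2, the numerator is 1/2 - e^(-2)/2 and the denominator is 1/2.
This works out to P = 0.8647.

P ≈ 0.865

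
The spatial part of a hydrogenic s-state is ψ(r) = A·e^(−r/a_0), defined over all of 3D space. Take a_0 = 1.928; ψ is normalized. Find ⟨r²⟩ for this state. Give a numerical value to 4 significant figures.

⟨r²⟩ = ∫ r^2 |ψ|² 4πr² dr over the full domain.
Using ∫₀^∞ rⁿ e^(−αr) dr = n!/αⁿ⁺¹, evaluating both integrals, ⟨r²⟩ = 3·a_0^2.
Putting a_0 = 1.928 gives 11.152.

⟨r^2⟩ ≈ 11.15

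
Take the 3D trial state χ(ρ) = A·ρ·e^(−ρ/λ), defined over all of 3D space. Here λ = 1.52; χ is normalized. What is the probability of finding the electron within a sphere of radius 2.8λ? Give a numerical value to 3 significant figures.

P = ∫ |χ|² 4πρ² dρ over ρ ≤ 2.8λ.
A² is fixed by ∫₀^∞ 4πρ²|χ|² dρ = 1, i.e. A² = (3·π·λ^5)^(−1).
Substituting u = ρ/λ, A², 4π and the length scale all cancel in the ratio: P = ∫_{0}^{2.8} u^4·e^(-2·u) du / ∫_{0}^{∞} u^4·e^(-2·u) du.
With ∫ u^4·e^(-2·u) du = -(u^4/2 + u^3 + 3·u^2/2 + 3·u/2 + 3/4)·e^(-2·u) + C, the region integral is ≈ 0.49339 and the full one is 3/4.
This evaluates to P = 0.6578.

P ≈ 0.658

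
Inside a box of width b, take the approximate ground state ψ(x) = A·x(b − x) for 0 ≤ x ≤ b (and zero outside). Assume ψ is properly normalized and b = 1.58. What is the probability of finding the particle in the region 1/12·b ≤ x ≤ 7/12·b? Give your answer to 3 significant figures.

P ≈ 0.648

|ψ|² is the probability density, so P = ∫_{1/12·b}^{7/12·b} |ψ|² dx.
Since A² = 1/(b^5/30), this is the region integral divided by the full normalization integral.
In terms of u = x/b (A² and the length scale cancel between numerator and denominator), P = [∫_{1/12}^{7/12} u^2·(1 - u)^2 du] / [∫_{0}^{1} u^2·(1 - u)^2 du].
With ∫ u^2·(1 - u)^2 du = u^3·(6·u^2 - 15·u + 10)/30 + C, the region integral is ≈ 0.021610 and the full one is 1/30.
Taking the ratio, P = 4481/6912.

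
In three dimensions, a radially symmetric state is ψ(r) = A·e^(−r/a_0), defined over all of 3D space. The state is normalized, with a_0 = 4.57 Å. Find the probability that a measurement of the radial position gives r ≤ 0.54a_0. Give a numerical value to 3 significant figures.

P ≈ 0.0956

Integrate the radial probability density 4πr²|ψ|² over r ≤ 0.54a_0.
The full normalization integral is A²·[π·a_0^3] = 1, fixing A².
Substituting u = r/a_0, A², 4π and the length scale all cancel in the ratio: P = ∫_{0}^{0.54} u^2·e^(-2·u) du / ∫_{0}^{∞} u^2·e^(-2·u) du.
With ∫ u^2·e^(-2·u) du = -(2·u^2 + 2·u + 1)·e^(-2·u)/4 + C, the region integral is 1/4 - 3329·e^(-27/25)/5000 and the full one is 1/4.
This evaluates to P = 0.09559.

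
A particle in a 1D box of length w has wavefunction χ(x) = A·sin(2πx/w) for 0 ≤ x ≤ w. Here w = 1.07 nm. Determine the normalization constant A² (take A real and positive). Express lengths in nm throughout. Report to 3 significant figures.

We need A² ∫|f|² dx = 1, taking the integral from 0 to w.
Using sin²θ = (1 − cos 2θ)/2, with χ = A·sin(2πx/w), the integral evaluates to A²·[w/2].
With w = 1.07: A² = 1.869 and A = 1.367.

A^2 ≈ 1.87 nm^(-1)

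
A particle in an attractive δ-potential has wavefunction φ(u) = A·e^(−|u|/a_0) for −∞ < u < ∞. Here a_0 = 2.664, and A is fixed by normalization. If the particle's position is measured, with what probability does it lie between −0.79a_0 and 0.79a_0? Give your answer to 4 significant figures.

P ≈ 0.7940

P = ∫_{−0.79a_0}^{0.79a_0} |φ(u)|² du.
With A² fixed by ∫|φ|² = 1, i.e. A² = (a_0)^(−1), substitute and integrate.
By symmetry take twice the u ≥ 0 contribution in numerator and denominator; the 2's cancel. Substituting t = u/a_0, A² and the length scale cancel in the ratio: P = ∫_{0}^{0.79} e^(-2·t) dt / ∫_{0}^{∞} e^(-2·t) dt.
An antiderivative of e^(-2·t) is -e^(-2·t)/2; evaluating from 0 to 0.79 gives 1/2 - e^(-79/50)/2, while the full integral is 1/2.
Taking the ratio, P = 0.79402.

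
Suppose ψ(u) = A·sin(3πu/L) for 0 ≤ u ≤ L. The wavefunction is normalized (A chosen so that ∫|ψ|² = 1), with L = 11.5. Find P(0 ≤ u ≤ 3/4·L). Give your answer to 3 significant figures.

P ≈ 0.697

|ψ|² is the probability density, so P = ∫_{0}^{3/4·L} |ψ|² du.
Since A² = 1/(L/2), this is the region integral divided by the full normalization integral.
In terms of t = u/L (A² and the length scale cancel between numerator and denominator), P = [∫_{0}^{3/4} sin(3·π·t)^2 dt] / [∫_{0}^{1} sin(3·π·t)^2 dt].
Using ∫ sin(3·π·t)^2 dt = t/2 - sin(6·π·t)/(12·π), the numerator is 3/8 - 1/(12·π) and the denominator is 1/2.
Taking the ratio, P = (-2 + 9·π)/(12·π).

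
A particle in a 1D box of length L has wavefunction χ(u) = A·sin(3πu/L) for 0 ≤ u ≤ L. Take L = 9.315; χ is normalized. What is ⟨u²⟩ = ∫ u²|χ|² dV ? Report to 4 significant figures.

⟨u²⟩ = ∫ u^2 |χ|² du over the full domain.
Since the A² factors cancel between numerator and denominator, ⟨u²⟩ = -L^2/(18·π^2) + L^2/3.
With L = 9.315, ⟨u^2⟩ = 28.435.

⟨u^2⟩ ≈ 28.43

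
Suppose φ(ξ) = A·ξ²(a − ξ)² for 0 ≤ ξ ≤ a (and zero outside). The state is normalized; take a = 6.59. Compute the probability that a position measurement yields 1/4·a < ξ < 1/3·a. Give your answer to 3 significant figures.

The probability is P = ∫ |φ|² dξ over [1/4·a, 1/3·a].
With A² fixed by ∫|φ|² = 1, i.e. A² = (a^9/630)^(−1), substitute and integrate.
In terms of u = ξ/a (A² and the length scale cancel between numerator and denominator), P = [∫_{1/4}^{1/3} u^4·(1 - u)^4 du] / [∫_{0}^{1} u^4·(1 - u)^4 du].
With ∫ u^4·(1 - u)^4 du = u^5·(70·u^4 - 315·u^3 + 540·u^2 - 420·u + 126)/630 + C, the region integral is ≈ 0.00015225 and the full one is 1/630.
This works out to P = 0.09592.

P ≈ 0.0959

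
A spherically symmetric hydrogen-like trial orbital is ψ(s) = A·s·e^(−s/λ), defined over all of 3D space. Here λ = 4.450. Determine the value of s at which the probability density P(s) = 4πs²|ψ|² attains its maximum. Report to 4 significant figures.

Differentiate P(s) = 4πs²|ψ|² with respect to s and set to zero.
This gives s = 2·λ.
With λ = 4.450, the most probable radial distance is 8.9000.

s ≈ 8.900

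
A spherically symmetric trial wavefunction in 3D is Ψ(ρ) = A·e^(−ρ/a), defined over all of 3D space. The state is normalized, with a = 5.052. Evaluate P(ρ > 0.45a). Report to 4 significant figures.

P ≈ 0.9371

Integrate the radial probability density 4πρ²|Ψ|² over ρ > 0.45a.
Normalization gives A² = 1/(π·a^3).
Let u = ρ/a; then A², 4π and the length scale all cancel, so P = ∫_{0.45}^{∞} u^2·e^(-2·u) du ÷ ∫_{0}^{∞} u^2·e^(-2·u) du.
An antiderivative of u^2·e^(-2·u) is -(2·u^2 + 2·u + 1)·e^(-2·u)/4; evaluating from 0.45 to ∞ gives 461·e^(-9/10)/800, while the full integral is 1/4.
This evaluates to P = 0.93714.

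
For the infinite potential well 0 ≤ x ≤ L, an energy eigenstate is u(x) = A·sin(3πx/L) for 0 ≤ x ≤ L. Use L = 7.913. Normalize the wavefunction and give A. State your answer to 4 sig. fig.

We need A² ∫|f|² dx = 1, taking the integral from 0 to L.
∫|u|² dx = A²·(L/2).
Hence A² = 1/[L/2].
With L = 7.913: A² = 0.25275 and A = 0.50274.

A ≈ 0.5027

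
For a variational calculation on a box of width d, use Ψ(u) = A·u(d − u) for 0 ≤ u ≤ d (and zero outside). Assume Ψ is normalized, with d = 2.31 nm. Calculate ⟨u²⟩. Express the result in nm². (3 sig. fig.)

⟨u^2⟩ ≈ 1.52 nm^2

The expectation value is the |Ψ|²-weighted average of u^2: ∫ u^2|Ψ|² du.
Expanding the polynomial and integrating term by term, since the A² factors cancel between numerator and denominator, ⟨u²⟩ = 2·d^2/7.
Putting d = 2.31 gives 1.525.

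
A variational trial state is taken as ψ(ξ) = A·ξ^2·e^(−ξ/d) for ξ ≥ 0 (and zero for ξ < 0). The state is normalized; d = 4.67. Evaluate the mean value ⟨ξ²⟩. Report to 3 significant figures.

The expectation value is the |ψ|²-weighted average of ξ^2: ∫ ξ^2|ψ|² dξ.
Since the A² factors cancel between numerator and denominator, ⟨ξ²⟩ = 15·d^2/2.
Putting d = 4.67 gives 163.6.

⟨ξ^2⟩ ≈ 164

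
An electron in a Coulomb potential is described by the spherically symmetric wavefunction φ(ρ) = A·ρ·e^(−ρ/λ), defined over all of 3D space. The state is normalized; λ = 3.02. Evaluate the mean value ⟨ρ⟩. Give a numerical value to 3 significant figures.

⟨ρ⟩ = ∫ ρ |φ|² 4πρ² dρ over the full domain.
Evaluating both integrals, ⟨ρ⟩ = 5·λ/2.
Putting λ = 3.02 gives 7.550.

⟨ρ⟩ ≈ 7.55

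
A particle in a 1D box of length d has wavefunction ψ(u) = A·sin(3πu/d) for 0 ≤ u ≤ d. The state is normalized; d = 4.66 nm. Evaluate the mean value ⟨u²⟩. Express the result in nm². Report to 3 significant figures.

The expectation value is the |ψ|²-weighted average of u^2: ∫ u^2|ψ|² du.
With ∫₀^d sin²(nπu/d) du = d/2, the ratio of the moment integral to the normalization integral gives ⟨u²⟩ = -d^2/(18·π^2) + d^2/3.
With d = 4.66, ⟨u^2⟩ = 7.116.

⟨u^2⟩ ≈ 7.12 nm^2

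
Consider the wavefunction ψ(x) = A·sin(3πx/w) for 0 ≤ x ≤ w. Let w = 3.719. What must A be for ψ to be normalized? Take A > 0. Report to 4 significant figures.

A ≈ 0.7333

The normalization condition is ∫|ψ|² dx = 1 from 0 to w.
Using sin²θ = (1 − cos 2θ)/2, ∫|ψ|² dx = A²·(w/2).
Setting this equal to 1 gives A² = 1/(w/2).
Plugging in w = 3.719 yields A = 0.73333.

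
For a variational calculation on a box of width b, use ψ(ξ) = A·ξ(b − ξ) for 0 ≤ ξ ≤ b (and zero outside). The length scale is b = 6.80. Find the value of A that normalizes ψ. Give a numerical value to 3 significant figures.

A ≈ 0.0454

Require ∫ |ψ|² dξ = 1 over the whole domain.
Expanding the polynomial and integrating term by term, the integral (without the A² prefactor) comes out to b^5/30.
So A² = (b^5/30)^(−1).
Substituting b = 6.80 gives A² = 0.002063, so A = 0.04542.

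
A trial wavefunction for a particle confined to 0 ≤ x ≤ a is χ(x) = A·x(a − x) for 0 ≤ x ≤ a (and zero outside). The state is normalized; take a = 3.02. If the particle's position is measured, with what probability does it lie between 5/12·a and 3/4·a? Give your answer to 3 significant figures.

P = ∫_{5/12·a}^{3/4·a} |χ(x)|² dx.
The normalization integral ∫|χ|²dx over the whole domain equals a^5/30·A², and A² cancels in the ratio.
In terms of u = x/a (A² and the length scale cancel between numerator and denominator), P = [∫_{5/12}^{3/4} u^2·(1 - u)^2 du] / [∫_{0}^{1} u^2·(1 - u)^2 du].
With ∫ u^2·(1 - u)^2 du = u^3·(6·u^2 - 15·u + 10)/30 + C, the region integral is ≈ 0.018329 and the full one is 1/30.
Taking the ratio, P = 0.5499.

P ≈ 0.550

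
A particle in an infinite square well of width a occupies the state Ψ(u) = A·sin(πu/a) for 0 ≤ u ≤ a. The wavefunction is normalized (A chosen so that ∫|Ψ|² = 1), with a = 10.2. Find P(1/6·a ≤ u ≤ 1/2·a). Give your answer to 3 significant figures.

P ≈ 0.471

The probability is P = ∫ |Ψ|² du over [1/6·a, 1/2·a].
The normalization integral ∫|Ψ|²du over the whole domain equals a/2·A², and A² cancels in the ratio.
Substituting t = u/a, A² and the length scale cancel in the ratio: P = ∫_{1/6}^{1/2} sin(π·t)^2 dt / ∫_{0}^{1} sin(π·t)^2 dt.
An antiderivative of sin(π·t)^2 is t/2 - sin(2·π·t)/(4·π); evaluating from 1/6 to 1/2 gives √(3)/(8·π) + 1/6, while the full integral is 1/2.
This works out to P = (√(3)/4 + π/3)/π.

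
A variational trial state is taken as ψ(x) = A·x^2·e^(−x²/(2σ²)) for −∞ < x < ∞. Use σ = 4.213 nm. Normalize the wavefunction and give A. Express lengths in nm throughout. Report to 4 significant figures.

A ≈ 0.02381 nm^(-5/2)

Normalization requires ∫|ψ|² dx = 1, integrated from −∞ to ∞.
With ψ = A·x^2·e^(−x²/(2σ²)), the integral evaluates to A²·[3·√(π)·σ^5/4].
Hence A² = 1/[3·√(π)·σ^5/4].
Substituting σ = 4.213 gives A² = 0.00056677, so A = 0.023807.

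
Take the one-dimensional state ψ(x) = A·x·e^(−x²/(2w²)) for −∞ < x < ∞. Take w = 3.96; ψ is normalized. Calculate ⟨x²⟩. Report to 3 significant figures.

⟨x^2⟩ ≈ 23.5

The expectation value is the |ψ|²-weighted average of x^2: ∫ x^2|ψ|² dx.
With ∫_{−∞}^{∞} x^(2m) e^(−αx²) dx = (2m−1)!!·√π / (2^m α^(m+1/2)), evaluating both integrals, ⟨x²⟩ = 3·w^2/2.
With w = 3.96, ⟨x^2⟩ = 23.52.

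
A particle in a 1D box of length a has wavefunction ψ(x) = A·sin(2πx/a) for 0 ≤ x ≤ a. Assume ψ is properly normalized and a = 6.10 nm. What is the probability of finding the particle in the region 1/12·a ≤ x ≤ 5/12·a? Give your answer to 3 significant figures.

P ≈ 0.471

|ψ|² is the probability density, so P = ∫_{1/12·a}^{5/12·a} |ψ|² dx.
With A² fixed by ∫|ψ|² = 1, i.e. A² = (a/2)^(−1), substitute and integrate.
Substituting u = x/a, A² and the length scale cancel in the ratio: P = ∫_{1/12}^{5/12} sin(2·π·u)^2 du / ∫_{0}^{1} sin(2·π·u)^2 du.
Using ∫ sin(2·π·u)^2 du = u/2 - sin(4·π·u)/(8·π), the numerator is √(3)/(8·π) + 1/6 and the denominator is 1/2.
Taking the ratio, P = (√(3)/4 + π/3)/π.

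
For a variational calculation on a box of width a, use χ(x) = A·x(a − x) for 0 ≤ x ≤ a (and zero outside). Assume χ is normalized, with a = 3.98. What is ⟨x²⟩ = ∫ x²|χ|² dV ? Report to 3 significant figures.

⟨x^2⟩ ≈ 4.53

The expectation value is the |χ|²-weighted average of x^2: ∫ x^2|χ|² dx.
Expanding the polynomial and integrating term by term, evaluating both integrals, ⟨x²⟩ = 2·a^2/7.
Putting a = 3.98 gives 4.526.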